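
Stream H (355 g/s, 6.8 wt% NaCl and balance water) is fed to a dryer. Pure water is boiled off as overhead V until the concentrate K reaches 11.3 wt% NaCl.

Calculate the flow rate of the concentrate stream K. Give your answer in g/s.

NaCl is conserved: 355×0.068 = 24.14 g/s all reports to the concentrate.
Concentrate = 24.14/(target fraction) = 213.63 g/s.

213.6 g/s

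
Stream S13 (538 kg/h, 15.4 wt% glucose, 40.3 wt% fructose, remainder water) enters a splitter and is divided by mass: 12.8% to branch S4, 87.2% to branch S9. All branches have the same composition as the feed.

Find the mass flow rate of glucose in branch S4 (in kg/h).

Branch S4 total = 0.128×538 = 68.864 kg/h.
glucose in S4 = 0.154×68.864 = 10.605 kg/h.

10.61 kg/h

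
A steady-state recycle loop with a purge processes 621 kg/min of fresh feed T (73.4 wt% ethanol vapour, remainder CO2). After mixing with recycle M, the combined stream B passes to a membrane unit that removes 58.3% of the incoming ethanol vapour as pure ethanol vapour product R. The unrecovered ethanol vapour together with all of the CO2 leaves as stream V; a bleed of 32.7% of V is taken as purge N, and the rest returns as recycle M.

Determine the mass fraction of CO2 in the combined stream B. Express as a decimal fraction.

0.444

CO2 enters only via T and leaves only via the purge: 621×0.266 = 0.327×(CO2 in V), and the membrane unit passes all CO2, so CO2 in B = CO2 in V = 505.16 kg/min.
ethanol vapour in B: m_A = 621×0.734 + (1−0.327)·(1−0.583)·m_A, so m_A = 455.81/0.7194 = 633.64 kg/min.
B = 633.64 + 505.16 = 1138.8 kg/min.
CO2 fraction in B = 505.16/1138.8 = 0.444.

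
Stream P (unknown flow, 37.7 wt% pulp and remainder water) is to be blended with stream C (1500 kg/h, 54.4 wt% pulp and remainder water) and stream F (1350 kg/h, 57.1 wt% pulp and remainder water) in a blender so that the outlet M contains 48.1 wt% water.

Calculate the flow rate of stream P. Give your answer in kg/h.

758.5 kg/h

Let P be the unknown flow. Total out = 2850 + P.
water balance: 1263.2 + 0.623·P = 0.481·(2850 + P)
(0.623 − 0.481)·P = 0.481×2850 − 1263.2 = 107.7
P = 107.7 / 0.142 = 758.45 kg/h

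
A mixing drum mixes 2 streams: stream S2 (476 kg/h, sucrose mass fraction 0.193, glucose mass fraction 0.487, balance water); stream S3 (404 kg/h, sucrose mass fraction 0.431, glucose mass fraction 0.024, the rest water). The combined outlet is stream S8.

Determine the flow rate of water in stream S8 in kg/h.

372.5 kg/h

water out = water in = 476×0.320 + 404×0.545 = 372.5 kg/h.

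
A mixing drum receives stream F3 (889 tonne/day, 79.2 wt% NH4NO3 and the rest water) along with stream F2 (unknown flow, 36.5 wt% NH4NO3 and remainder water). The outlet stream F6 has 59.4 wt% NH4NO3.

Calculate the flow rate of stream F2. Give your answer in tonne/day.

768.7 tonne/day

Let F2 be the unknown flow. Total out = 889 + F2.
NH4NO3 balance: 704.09 + 0.365·F2 = 0.594·(889 + F2)
(0.365 − 0.594)·F2 = 0.594×889 − 704.09 = -176.02
F2 = -176.02 / -0.229 = 768.66 tonne/day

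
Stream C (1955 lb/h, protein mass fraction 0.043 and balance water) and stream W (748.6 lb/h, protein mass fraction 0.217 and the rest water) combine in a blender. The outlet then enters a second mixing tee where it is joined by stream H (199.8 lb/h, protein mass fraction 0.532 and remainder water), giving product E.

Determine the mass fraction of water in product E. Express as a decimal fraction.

Overall, product flow = 2903.4 lb/h.
water in = 1955×0.957 + 748.6×0.783 + 199.8×0.468 = 2550.6 lb/h.
water fraction in E = 0.878.

0.878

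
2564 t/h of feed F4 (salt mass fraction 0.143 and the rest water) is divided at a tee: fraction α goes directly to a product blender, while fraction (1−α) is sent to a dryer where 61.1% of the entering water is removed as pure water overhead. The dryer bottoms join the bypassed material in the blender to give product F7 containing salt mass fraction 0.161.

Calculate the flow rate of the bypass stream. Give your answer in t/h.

2017 t/h

All 2564×0.143 = 366.65 t/h of salt reaches F7, so F7 = 366.65/0.161 = 2277.3 t/h and vapour = 286.66 t/h.
The evaporator receives (1−α)·2564 of feed at 0.857 water and removes 0.611 of that water:
0.611×0.857×(1−α)×2564 = 286.66
(1−α) = 286.66/1342.6 = 0.2135;  α = 0.7865.
Bypass flow = 0.7865×2564 = 2016.6 t/h.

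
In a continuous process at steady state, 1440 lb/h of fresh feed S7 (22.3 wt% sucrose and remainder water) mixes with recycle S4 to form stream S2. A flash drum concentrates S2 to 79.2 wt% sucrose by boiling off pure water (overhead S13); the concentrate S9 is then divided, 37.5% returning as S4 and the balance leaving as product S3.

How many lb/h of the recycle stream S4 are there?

Overall sucrose balance (none leaves overhead): sucrose in fresh feed = sucrose in product, i.e. 1440×0.223 = (1−0.375)·S9·0.792.
S9 = 321.12/(0.792×0.625) = 648.73 lb/h.
Recycle S4 = 0.375×648.73 = 243.27 lb/h.

243.3 lb/h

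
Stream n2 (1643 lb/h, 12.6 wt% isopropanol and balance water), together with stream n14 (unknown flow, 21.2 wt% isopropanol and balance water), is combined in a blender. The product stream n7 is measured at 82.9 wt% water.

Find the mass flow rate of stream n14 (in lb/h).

1803 lb/h

Let n14 be the unknown flow. Total out = 1643 + n14.
water balance: 1436 + 0.788·n14 = 0.829·(1643 + n14)
(0.788 − 0.829)·n14 = 0.829×1643 − 1436 = -73.935
n14 = -73.935 / -0.041 = 1803.3 lb/h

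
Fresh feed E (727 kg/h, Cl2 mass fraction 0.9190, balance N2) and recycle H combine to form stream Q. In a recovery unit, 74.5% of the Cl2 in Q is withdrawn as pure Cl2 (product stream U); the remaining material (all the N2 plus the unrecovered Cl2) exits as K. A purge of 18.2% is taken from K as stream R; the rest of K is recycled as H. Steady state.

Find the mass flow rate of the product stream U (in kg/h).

Cl2 in Q: m_A = 727×0.919 + (1−0.182)·(1−0.745)·m_A, so m_A = 668.11/0.7914 = 844.21 kg/h.
Product U = 0.745×844.21 = 628.93 kg/h.

628.9 kg/h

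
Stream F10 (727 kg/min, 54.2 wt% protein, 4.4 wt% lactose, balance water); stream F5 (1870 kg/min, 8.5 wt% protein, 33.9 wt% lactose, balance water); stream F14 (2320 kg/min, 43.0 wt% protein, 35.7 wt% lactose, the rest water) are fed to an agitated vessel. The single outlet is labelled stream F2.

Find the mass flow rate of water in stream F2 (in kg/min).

1872 kg/min

water out = water in = 727×0.414 + 1870×0.576 + 2320×0.213 = 1872.3 kg/min.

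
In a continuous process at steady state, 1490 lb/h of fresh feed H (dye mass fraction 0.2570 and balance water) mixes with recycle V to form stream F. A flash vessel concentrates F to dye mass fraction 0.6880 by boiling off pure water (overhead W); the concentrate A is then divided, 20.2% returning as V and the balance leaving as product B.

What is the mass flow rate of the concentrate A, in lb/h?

697.5 lb/h

Overall dye balance (none leaves overhead): dye in fresh feed = dye in product, i.e. 1490×0.257 = (1−0.202)·A·0.688.
A = 382.93/(0.688×0.798) = 697.47 lb/h.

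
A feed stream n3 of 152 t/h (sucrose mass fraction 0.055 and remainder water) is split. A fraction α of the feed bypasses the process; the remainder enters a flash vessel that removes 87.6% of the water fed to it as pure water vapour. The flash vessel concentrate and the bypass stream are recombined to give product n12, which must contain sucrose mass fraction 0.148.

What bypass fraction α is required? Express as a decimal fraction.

All 152×0.055 = 8.36 t/h of sucrose reaches n12, so n12 = 8.36/0.148 = 56.486 t/h and vapour = 95.514 t/h.
The evaporator receives (1−α)·152 of feed at 0.945 water and removes 0.876 of that water:
0.876×0.945×(1−α)×152 = 95.514
(1−α) = 95.514/125.83 = 0.7591;  α = 0.2409.

0.241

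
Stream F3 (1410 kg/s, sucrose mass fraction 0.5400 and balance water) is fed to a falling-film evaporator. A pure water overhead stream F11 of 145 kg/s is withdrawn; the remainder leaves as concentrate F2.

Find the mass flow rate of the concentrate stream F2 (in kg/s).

1265 kg/s

Concentrate = 1410 − 145 = 1265 kg/s.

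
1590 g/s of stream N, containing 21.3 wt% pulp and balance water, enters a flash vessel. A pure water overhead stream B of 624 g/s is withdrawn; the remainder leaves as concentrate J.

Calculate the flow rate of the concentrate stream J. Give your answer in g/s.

Concentrate = 1590 − 624 = 966 g/s.

966 g/s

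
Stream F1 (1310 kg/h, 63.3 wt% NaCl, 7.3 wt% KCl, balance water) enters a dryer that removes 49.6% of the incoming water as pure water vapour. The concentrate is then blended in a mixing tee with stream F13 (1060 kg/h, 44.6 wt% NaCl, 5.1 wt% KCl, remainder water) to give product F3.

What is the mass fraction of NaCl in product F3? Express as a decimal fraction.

Vapour removed = 0.496×0.294×1310 = 191.03 kg/h; concentrate = 1119 kg/h.
NaCl reaching the mixer = 829.23 (from concentrate) + 1060×0.446 = 1302 kg/h.
Product flow = 1119 + 1060 = 2179 kg/h; NaCl fraction = 0.598.

0.598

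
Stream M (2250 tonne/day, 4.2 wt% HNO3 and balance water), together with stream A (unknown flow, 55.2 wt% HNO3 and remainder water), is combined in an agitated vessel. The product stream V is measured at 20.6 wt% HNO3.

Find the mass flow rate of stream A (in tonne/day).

Let A be the unknown flow. Total out = 2250 + A.
HNO3 balance: 94.5 + 0.552·A = 0.206·(2250 + A)
(0.552 − 0.206)·A = 0.206×2250 − 94.5 = 369
A = 369 / 0.346 = 1066.5 tonne/day

1066 tonne/day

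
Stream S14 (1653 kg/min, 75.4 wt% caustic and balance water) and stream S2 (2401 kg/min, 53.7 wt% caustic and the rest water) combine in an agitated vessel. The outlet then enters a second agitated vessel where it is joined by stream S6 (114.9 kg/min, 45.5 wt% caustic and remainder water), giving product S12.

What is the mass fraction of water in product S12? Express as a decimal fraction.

0.379

Overall, product flow = 4168.9 kg/min.
water in = 1653×0.246 + 2401×0.463 + 114.9×0.545 = 1580.9 kg/min.
water fraction in S12 = 0.379.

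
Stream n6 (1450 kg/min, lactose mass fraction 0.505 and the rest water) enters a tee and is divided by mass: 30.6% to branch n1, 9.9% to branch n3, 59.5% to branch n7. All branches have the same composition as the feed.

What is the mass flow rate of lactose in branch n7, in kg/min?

Branch n7 total = 0.595×1450 = 862.75 kg/min.
lactose in n7 = 0.505×862.75 = 435.69 kg/min.

435.7 kg/min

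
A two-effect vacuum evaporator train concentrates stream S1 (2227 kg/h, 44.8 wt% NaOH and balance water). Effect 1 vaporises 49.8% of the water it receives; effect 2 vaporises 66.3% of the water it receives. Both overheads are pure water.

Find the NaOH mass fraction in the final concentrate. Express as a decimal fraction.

water in feed = 2227×0.552 = 1229.3 kg/h.
After stage 1: water left = (1−0.498)×1229.3 = 617.11; stream total = 1614.8 kg/h.
After stage 2: water left = (1−0.663)×617.11 = 207.97; final concentrate = 1205.7 kg/h.
NaOH fraction = 997.7/1205.7 = 0.8275.

0.8275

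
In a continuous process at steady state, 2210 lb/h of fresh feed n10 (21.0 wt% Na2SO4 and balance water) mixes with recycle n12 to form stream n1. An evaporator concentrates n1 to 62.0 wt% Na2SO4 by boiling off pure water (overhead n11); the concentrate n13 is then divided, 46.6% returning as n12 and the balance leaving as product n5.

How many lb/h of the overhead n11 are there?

Overall Na2SO4 balance (none leaves overhead): Na2SO4 in fresh feed = Na2SO4 in product, i.e. 2210×0.210 = (1−0.466)·n13·0.620.
n13 = 464.1/(0.620×0.534) = 1401.8 lb/h.
Recycle n12 = 0.466×1401.8 = 653.23 lb/h.
Combined feed n1 = 2210 + 653.23 = 2863.2 lb/h.
Overhead n11 = n1 − n13 = 2863.2 − 1401.8 = 1461.5 lb/h.

1461 lb/h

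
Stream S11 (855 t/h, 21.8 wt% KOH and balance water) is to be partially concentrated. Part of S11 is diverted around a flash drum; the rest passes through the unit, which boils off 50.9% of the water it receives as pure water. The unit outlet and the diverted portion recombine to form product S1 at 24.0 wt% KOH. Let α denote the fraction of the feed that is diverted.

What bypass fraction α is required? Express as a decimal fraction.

0.770

All 855×0.218 = 186.39 t/h of KOH reaches S1, so S1 = 186.39/0.240 = 776.62 t/h and vapour = 78.375 t/h.
The evaporator receives (1−α)·855 of feed at 0.782 water and removes 0.509 of that water:
0.509×0.782×(1−α)×855 = 78.375
(1−α) = 78.375/340.32 = 0.2303;  α = 0.7697.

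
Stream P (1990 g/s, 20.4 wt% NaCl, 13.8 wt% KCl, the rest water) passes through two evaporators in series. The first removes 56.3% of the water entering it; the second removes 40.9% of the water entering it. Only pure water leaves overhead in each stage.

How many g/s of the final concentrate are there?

1019 g/s

water in feed = 1990×0.658 = 1309.4 g/s.
After stage 1: water left = (1−0.563)×1309.4 = 572.22; stream total = 1252.8 g/s.
After stage 2: water left = (1−0.409)×572.22 = 338.18; final concentrate = 1018.8 g/s.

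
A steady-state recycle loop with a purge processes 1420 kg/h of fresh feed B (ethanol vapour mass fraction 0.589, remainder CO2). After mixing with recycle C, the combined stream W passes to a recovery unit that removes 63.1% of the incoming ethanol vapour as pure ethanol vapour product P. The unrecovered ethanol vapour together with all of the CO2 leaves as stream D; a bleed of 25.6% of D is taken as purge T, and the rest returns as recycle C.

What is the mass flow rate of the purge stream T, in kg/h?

692.5 kg/h

CO2 enters only via B and leaves only via the purge: 1420×0.411 = 0.256×(CO2 in D), and the recovery unit passes all CO2, so CO2 in W = CO2 in D = 2279.8 kg/h.
ethanol vapour in W: m_A = 1420×0.589 + (1−0.256)·(1−0.631)·m_A, so m_A = 836.38/0.7255 = 1152.9 kg/h.
D = (1−0.631)×1152.9 + 2279.8 = 2705.2 kg/h.
Purge T = 0.256×2705.2 = 692.53 kg/h.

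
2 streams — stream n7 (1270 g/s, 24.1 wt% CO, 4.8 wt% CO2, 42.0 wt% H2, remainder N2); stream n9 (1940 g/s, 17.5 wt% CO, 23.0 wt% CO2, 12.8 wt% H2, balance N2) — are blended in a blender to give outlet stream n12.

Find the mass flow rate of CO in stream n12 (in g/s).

645.6 g/s

CO out = CO in = 1270×0.241 + 1940×0.175 = 645.57 g/s.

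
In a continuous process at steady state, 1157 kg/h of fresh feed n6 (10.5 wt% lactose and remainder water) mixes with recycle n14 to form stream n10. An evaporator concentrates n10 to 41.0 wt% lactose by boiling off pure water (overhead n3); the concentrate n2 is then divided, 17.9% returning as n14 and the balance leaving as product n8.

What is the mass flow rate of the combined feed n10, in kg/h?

Overall lactose balance (none leaves overhead): lactose in fresh feed = lactose in product, i.e. 1157×0.105 = (1−0.179)·n2·0.410.
n2 = 121.48/(0.410×0.821) = 360.91 kg/h.
Recycle n14 = 0.179×360.91 = 64.602 kg/h.
Combined feed n10 = 1157 + 64.602 = 1221.6 kg/h.

1222 kg/h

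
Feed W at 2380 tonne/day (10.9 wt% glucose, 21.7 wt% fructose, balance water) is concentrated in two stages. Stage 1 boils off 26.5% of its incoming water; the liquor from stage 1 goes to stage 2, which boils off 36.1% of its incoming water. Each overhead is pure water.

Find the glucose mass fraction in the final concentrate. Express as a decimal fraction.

water in feed = 2380×0.674 = 1604.1 tonne/day.
After stage 1: water left = (1−0.265)×1604.1 = 1179; stream total = 1954.9 tonne/day.
After stage 2: water left = (1−0.361)×1179 = 753.4; final concentrate = 1529.3 tonne/day.
glucose fraction = 259.42/1529.3 = 0.170.

0.170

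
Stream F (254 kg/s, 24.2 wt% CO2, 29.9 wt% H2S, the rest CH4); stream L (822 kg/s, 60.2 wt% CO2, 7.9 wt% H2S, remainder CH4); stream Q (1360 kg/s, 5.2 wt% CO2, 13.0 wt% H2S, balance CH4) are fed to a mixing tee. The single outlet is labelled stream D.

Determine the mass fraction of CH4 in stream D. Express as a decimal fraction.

Total flow out = 254 + 822 + 1360 = 2436 kg/s.
CH4 in = 254×0.459 + 822×0.319 + 1360×0.818 = 1491.3 kg/s.
CH4 mass fraction in D = 1491.3/2436 = 0.612.

0.612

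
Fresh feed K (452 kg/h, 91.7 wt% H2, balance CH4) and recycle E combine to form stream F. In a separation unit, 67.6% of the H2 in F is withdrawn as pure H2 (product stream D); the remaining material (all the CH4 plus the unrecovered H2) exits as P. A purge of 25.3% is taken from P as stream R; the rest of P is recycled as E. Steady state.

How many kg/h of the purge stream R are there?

82.34 kg/h

CH4 enters only via K and leaves only via the purge: 452×0.083 = 0.253×(CH4 in P), and the separation unit passes all CH4, so CH4 in F = CH4 in P = 148.28 kg/h.
H2 in F: m_A = 452×0.917 + (1−0.253)·(1−0.676)·m_A, so m_A = 414.48/0.7580 = 546.83 kg/h.
P = (1−0.676)×546.83 + 148.28 = 325.46 kg/h.
Purge R = 0.253×325.46 = 82.341 kg/h.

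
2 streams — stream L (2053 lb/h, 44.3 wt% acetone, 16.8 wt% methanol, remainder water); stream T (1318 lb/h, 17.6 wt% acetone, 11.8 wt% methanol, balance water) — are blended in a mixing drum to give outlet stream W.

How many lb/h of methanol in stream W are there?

methanol out = methanol in = 2053×0.168 + 1318×0.118 = 500.43 lb/h.

500.4 lb/h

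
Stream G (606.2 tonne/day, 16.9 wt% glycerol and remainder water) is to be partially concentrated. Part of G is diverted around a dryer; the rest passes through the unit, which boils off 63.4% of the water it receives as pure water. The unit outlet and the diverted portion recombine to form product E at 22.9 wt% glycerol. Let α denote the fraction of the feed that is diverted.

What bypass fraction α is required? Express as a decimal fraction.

0.503

All 606.2×0.169 = 102.45 tonne/day of glycerol reaches E, so E = 102.45/0.229 = 447.37 tonne/day and vapour = 158.83 tonne/day.
The evaporator receives (1−α)·606.2 of feed at 0.831 water and removes 0.634 of that water:
0.634×0.831×(1−α)×606.2 = 158.83
(1−α) = 158.83/319.38 = 0.4973;  α = 0.5027.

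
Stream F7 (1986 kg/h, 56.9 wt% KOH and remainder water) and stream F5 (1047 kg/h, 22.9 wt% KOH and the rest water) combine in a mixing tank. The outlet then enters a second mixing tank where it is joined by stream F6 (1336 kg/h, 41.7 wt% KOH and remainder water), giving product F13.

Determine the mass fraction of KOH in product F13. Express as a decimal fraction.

0.4410

Overall, product flow = 4369 kg/h.
KOH in = 1986×0.569 + 1047×0.229 + 1336×0.417 = 1926.9 kg/h.
KOH fraction in F13 = 0.4410.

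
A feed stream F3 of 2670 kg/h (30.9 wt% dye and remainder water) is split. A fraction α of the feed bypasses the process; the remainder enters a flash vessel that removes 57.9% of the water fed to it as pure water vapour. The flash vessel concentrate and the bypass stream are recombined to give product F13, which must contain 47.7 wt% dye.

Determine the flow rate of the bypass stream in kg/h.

All 2670×0.309 = 825.03 kg/h of dye reaches F13, so F13 = 825.03/0.477 = 1729.6 kg/h and vapour = 940.38 kg/h.
The evaporator receives (1−α)·2670 of feed at 0.691 water and removes 0.579 of that water:
0.579×0.691×(1−α)×2670 = 940.38
(1−α) = 940.38/1068.2 = 0.8803;  α = 0.1197.
Bypass flow = 0.1197×2670 = 319.58 kg/h.

319.6 kg/h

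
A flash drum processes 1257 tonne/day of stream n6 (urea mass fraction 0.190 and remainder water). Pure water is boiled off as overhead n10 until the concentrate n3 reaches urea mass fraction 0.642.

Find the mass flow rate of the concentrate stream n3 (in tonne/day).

urea is conserved: 1257×0.190 = 238.83 tonne/day all reports to the concentrate.
Concentrate = 238.83/(target fraction) = 372.01 tonne/day.

372 tonne/day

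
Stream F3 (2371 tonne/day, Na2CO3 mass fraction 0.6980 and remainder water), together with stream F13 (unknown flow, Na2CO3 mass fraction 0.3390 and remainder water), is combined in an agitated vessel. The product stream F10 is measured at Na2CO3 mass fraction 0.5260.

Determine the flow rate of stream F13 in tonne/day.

2181 tonne/day

Let F13 be the unknown flow. Total out = 2371 + F13.
Na2CO3 balance: 1655 + 0.339·F13 = 0.526·(2371 + F13)
(0.339 − 0.526)·F13 = 0.526×2371 − 1655 = -407.81
F13 = -407.81 / -0.187 = 2180.8 tonne/day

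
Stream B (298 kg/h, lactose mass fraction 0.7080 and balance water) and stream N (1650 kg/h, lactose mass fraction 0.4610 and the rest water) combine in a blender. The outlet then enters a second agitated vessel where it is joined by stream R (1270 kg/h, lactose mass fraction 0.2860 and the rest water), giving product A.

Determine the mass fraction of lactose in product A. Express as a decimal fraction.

0.4148

Overall, product flow = 3218 kg/h.
lactose in = 298×0.708 + 1650×0.461 + 1270×0.286 = 1334.9 kg/h.
lactose fraction in A = 0.4148.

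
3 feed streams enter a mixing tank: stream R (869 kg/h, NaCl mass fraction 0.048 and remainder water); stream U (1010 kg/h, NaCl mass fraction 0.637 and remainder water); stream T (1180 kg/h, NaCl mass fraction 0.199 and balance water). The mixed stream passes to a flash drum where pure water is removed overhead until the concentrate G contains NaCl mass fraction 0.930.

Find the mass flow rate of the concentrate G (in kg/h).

NaCl entering = 869×0.048 + 1010×0.637 + 1180×0.199 = 919.9 kg/h.
All NaCl reports to G, so G = 919.9/0.930 = 989.14 kg/h.

989.1 kg/h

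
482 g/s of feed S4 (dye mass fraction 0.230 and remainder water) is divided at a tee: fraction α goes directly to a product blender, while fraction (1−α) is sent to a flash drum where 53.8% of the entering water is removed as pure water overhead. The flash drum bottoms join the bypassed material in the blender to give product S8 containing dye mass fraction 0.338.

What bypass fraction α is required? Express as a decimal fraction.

0.229

All 482×0.230 = 110.86 g/s of dye reaches S8, so S8 = 110.86/0.338 = 327.99 g/s and vapour = 154.01 g/s.
The evaporator receives (1−α)·482 of feed at 0.770 water and removes 0.538 of that water:
0.538×0.770×(1−α)×482 = 154.01
(1−α) = 154.01/199.67 = 0.7713;  α = 0.2287.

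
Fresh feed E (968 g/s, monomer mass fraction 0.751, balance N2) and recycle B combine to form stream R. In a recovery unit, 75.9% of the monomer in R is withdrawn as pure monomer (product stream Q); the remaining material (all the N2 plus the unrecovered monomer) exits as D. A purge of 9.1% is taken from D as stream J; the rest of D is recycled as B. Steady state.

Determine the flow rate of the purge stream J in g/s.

261.4 g/s

N2 enters only via E and leaves only via the purge: 968×0.249 = 0.091×(N2 in D), and the recovery unit passes all N2, so N2 in R = N2 in D = 2648.7 g/s.
monomer in R: m_A = 968×0.751 + (1−0.091)·(1−0.759)·m_A, so m_A = 726.97/0.7809 = 930.9 g/s.
D = (1−0.759)×930.9 + 2648.7 = 2873 g/s.
Purge J = 0.091×2873 = 261.45 g/s.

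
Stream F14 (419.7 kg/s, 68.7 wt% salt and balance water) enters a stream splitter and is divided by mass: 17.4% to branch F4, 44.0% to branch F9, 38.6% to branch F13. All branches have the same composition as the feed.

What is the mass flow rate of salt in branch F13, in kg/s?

111.3 kg/s

Branch F13 total = 0.386×419.7 = 162 kg/s.
salt in F13 = 0.687×162 = 111.3 kg/s.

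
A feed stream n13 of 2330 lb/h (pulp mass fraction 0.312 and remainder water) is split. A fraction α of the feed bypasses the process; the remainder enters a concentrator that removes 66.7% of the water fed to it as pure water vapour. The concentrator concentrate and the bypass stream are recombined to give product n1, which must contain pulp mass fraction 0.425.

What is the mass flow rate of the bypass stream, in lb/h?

980 lb/h

All 2330×0.312 = 726.96 lb/h of pulp reaches n1, so n1 = 726.96/0.425 = 1710.5 lb/h and vapour = 619.51 lb/h.
The evaporator receives (1−α)·2330 of feed at 0.688 water and removes 0.667 of that water:
0.667×0.688×(1−α)×2330 = 619.51
(1−α) = 619.51/1069.2 = 0.5794;  α = 0.4206.
Bypass flow = 0.4206×2330 = 980.01 lb/h.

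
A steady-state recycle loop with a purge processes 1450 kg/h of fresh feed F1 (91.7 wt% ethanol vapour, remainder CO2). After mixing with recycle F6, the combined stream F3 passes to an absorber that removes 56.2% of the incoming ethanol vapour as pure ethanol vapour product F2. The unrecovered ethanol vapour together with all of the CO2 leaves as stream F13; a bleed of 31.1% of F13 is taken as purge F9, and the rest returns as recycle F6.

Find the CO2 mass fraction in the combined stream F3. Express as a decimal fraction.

0.1689

CO2 enters only via F1 and leaves only via the purge: 1450×0.083 = 0.311×(CO2 in F13), and the absorber passes all CO2, so CO2 in F3 = CO2 in F13 = 386.98 kg/h.
ethanol vapour in F3: m_A = 1450×0.917 + (1−0.311)·(1−0.562)·m_A, so m_A = 1329.7/0.6982 = 1904.3 kg/h.
F3 = 1904.3 + 386.98 = 2291.3 kg/h.
CO2 fraction in F3 = 386.98/2291.3 = 0.1689.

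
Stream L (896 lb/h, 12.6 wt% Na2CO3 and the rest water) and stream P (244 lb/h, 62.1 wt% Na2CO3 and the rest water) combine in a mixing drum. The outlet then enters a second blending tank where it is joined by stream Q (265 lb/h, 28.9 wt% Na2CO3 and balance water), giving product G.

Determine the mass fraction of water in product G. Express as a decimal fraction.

Overall, product flow = 1405 lb/h.
water in = 896×0.874 + 244×0.379 + 265×0.711 = 1064 lb/h.
water fraction in G = 0.757.

0.757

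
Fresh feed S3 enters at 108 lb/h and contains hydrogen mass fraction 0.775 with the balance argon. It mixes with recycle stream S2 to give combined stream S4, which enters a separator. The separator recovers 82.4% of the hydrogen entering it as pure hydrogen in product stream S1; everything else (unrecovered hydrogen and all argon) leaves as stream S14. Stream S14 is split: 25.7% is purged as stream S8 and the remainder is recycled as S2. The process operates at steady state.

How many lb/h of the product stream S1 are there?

hydrogen in S4: m_A = 108×0.775 + (1−0.257)·(1−0.824)·m_A, so m_A = 83.7/0.8692 = 96.292 lb/h.
Product S1 = 0.824×96.292 = 79.345 lb/h.

79.34 lb/h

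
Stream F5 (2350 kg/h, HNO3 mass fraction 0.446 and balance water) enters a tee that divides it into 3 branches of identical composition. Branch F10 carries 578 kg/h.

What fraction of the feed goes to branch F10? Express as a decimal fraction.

Fraction to F10 = 578/2350 = 0.2460.

0.246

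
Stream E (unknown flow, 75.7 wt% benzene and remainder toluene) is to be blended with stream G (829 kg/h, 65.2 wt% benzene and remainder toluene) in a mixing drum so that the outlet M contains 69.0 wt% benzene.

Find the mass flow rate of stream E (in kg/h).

470.2 kg/h

Let E be the unknown flow. Total out = 829 + E.
benzene balance: 540.51 + 0.757·E = 0.690·(829 + E)
(0.757 − 0.690)·E = 0.690×829 − 540.51 = 31.502
E = 31.502 / 0.067 = 470.18 kg/h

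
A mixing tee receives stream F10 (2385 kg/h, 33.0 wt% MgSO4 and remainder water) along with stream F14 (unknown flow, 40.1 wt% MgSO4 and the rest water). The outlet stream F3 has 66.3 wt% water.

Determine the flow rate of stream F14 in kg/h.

260.9 kg/h

Let F14 be the unknown flow. Total out = 2385 + F14.
water balance: 1598 + 0.599·F14 = 0.663·(2385 + F14)
(0.599 − 0.663)·F14 = 0.663×2385 − 1598 = -16.695
F14 = -16.695 / -0.064 = 260.86 kg/h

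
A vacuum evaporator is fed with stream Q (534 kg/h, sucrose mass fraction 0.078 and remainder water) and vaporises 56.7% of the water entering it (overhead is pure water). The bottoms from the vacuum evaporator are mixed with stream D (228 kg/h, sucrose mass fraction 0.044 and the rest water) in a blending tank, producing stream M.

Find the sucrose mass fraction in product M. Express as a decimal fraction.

0.107

Vapour removed = 0.567×0.922×534 = 279.16 kg/h; concentrate = 254.84 kg/h.
sucrose reaching the mixer = 41.652 (from concentrate) + 228×0.044 = 51.684 kg/h.
Product flow = 254.84 + 228 = 482.84 kg/h; sucrose fraction = 0.107.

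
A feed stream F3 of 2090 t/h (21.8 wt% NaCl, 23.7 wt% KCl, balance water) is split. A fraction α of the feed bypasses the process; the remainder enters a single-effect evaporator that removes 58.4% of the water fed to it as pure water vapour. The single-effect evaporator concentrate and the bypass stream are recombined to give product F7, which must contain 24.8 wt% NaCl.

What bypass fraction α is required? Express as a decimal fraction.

All 2090×0.218 = 455.62 t/h of NaCl reaches F7, so F7 = 455.62/0.248 = 1837.2 t/h and vapour = 252.82 t/h.
The evaporator receives (1−α)·2090 of feed at 0.545 water and removes 0.584 of that water:
0.584×0.545×(1−α)×2090 = 252.82
(1−α) = 252.82/665.21 = 0.3801;  α = 0.6199.

0.620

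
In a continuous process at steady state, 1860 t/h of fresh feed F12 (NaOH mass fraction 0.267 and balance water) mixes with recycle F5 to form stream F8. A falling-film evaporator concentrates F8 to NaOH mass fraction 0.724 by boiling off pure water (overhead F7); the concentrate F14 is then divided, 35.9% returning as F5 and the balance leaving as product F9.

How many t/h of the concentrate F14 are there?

1070 t/h

Overall NaOH balance (none leaves overhead): NaOH in fresh feed = NaOH in product, i.e. 1860×0.267 = (1−0.359)·F14·0.724.
F14 = 496.62/(0.724×0.641) = 1070.1 t/h.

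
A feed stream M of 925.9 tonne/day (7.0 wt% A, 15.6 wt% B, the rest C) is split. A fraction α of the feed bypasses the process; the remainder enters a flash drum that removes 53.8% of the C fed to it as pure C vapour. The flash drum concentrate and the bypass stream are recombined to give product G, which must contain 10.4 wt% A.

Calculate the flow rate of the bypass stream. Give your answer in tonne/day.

All 925.9×0.070 = 64.813 tonne/day of A reaches G, so G = 64.813/0.104 = 623.2 tonne/day and vapour = 302.7 tonne/day.
The evaporator receives (1−α)·925.9 of feed at 0.774 C and removes 0.538 of that C:
0.538×0.774×(1−α)×925.9 = 302.7
(1−α) = 302.7/385.56 = 0.7851;  α = 0.2149.
Bypass flow = 0.2149×925.9 = 198.98 tonne/day.

199 tonne/day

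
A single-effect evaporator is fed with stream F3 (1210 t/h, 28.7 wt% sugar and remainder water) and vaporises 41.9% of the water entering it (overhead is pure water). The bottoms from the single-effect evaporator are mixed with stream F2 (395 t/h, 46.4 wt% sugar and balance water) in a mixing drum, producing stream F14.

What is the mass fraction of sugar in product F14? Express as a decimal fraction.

0.4267

Vapour removed = 0.419×0.713×1210 = 361.48 t/h; concentrate = 848.52 t/h.
sugar reaching the mixer = 347.27 (from concentrate) + 395×0.464 = 530.55 t/h.
Product flow = 848.52 + 395 = 1243.5 t/h; sugar fraction = 0.4267.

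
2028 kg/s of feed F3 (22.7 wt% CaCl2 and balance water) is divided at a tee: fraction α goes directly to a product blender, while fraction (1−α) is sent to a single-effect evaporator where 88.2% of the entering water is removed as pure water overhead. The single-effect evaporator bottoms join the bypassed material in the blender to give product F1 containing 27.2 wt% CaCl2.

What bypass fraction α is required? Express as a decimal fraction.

0.757

All 2028×0.227 = 460.36 kg/s of CaCl2 reaches F1, so F1 = 460.36/0.272 = 1692.5 kg/s and vapour = 335.51 kg/s.
The evaporator receives (1−α)·2028 of feed at 0.773 water and removes 0.882 of that water:
0.882×0.773×(1−α)×2028 = 335.51
(1−α) = 335.51/1382.7 = 0.2427;  α = 0.7573.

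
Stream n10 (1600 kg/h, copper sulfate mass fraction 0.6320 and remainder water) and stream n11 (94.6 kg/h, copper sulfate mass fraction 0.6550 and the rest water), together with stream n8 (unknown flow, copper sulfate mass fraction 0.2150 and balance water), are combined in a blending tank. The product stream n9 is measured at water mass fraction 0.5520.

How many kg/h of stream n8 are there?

Let n8 be the unknown flow. Total out = 1694.6 + n8.
water balance: 621.44 + 0.785·n8 = 0.552·(1694.6 + n8)
(0.785 − 0.552)·n8 = 0.552×1694.6 − 621.44 = 313.98
n8 = 313.98 / 0.233 = 1347.6 kg/h

1348 kg/h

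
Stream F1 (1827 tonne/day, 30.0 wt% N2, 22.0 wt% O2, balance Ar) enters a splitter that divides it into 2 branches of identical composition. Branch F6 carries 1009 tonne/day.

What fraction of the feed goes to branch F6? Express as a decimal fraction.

Fraction to F6 = 1009/1827 = 0.5523.

0.552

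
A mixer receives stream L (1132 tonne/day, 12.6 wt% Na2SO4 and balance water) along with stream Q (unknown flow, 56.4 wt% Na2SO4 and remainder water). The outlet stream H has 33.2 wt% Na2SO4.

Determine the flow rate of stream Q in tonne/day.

1005 tonne/day

Let Q be the unknown flow. Total out = 1132 + Q.
Na2SO4 balance: 142.63 + 0.564·Q = 0.332·(1132 + Q)
(0.564 − 0.332)·Q = 0.332×1132 − 142.63 = 233.19
Q = 233.19 / 0.232 = 1005.1 tonne/day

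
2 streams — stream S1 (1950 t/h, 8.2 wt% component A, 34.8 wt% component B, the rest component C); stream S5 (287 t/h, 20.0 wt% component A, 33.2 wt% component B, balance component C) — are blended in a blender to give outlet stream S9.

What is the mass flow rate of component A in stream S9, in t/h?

217.3 t/h

component A out = component A in = 1950×0.082 + 287×0.200 = 217.3 t/h.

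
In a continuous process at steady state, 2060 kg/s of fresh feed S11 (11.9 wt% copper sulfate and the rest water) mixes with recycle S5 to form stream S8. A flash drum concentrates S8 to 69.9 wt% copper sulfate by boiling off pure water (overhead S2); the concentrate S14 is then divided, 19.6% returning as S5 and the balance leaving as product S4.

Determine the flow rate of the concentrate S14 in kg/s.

Overall copper sulfate balance (none leaves overhead): copper sulfate in fresh feed = copper sulfate in product, i.e. 2060×0.119 = (1−0.196)·S14·0.699.
S14 = 245.14/(0.699×0.804) = 436.2 kg/s.

436.2 kg/s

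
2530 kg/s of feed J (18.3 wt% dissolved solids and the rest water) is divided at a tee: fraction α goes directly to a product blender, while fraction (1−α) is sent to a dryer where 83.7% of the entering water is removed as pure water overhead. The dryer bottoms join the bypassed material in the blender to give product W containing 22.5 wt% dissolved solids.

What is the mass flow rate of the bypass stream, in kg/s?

All 2530×0.183 = 462.99 kg/s of dissolved solids reaches W, so W = 462.99/0.225 = 2057.7 kg/s and vapour = 472.27 kg/s.
The evaporator receives (1−α)·2530 of feed at 0.817 water and removes 0.837 of that water:
0.837×0.817×(1−α)×2530 = 472.27
(1−α) = 472.27/1730.1 = 0.2730;  α = 0.7270.
Bypass flow = 0.7270×2530 = 1839.4 kg/s.

1839 kg/s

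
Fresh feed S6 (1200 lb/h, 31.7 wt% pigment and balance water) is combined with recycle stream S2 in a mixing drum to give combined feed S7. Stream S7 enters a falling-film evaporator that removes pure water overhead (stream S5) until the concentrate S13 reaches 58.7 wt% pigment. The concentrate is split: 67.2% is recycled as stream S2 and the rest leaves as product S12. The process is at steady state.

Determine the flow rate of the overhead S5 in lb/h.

Overall pigment balance (none leaves overhead): pigment in fresh feed = pigment in product, i.e. 1200×0.317 = (1−0.672)·S13·0.587.
S13 = 380.4/(0.587×0.328) = 1975.7 lb/h.
Recycle S2 = 0.672×1975.7 = 1327.7 lb/h.
Combined feed S7 = 1200 + 1327.7 = 2527.7 lb/h.
Overhead S5 = S7 − S13 = 2527.7 − 1975.7 = 551.96 lb/h.

552 lb/h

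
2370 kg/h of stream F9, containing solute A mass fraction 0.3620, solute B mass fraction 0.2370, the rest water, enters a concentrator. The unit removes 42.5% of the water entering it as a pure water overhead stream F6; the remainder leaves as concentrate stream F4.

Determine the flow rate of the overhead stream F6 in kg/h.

water entering = 2370×0.401 = 950.37 kg/h; overhead removed = 0.425×950.37 = 403.91 kg/h.

403.9 kg/h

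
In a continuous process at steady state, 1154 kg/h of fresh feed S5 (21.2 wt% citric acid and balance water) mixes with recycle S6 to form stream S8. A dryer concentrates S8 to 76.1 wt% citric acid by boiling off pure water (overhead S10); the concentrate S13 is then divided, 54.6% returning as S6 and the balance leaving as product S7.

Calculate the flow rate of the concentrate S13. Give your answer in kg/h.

Overall citric acid balance (none leaves overhead): citric acid in fresh feed = citric acid in product, i.e. 1154×0.212 = (1−0.546)·S13·0.761.
S13 = 244.65/(0.761×0.454) = 708.11 kg/h.

708.1 kg/h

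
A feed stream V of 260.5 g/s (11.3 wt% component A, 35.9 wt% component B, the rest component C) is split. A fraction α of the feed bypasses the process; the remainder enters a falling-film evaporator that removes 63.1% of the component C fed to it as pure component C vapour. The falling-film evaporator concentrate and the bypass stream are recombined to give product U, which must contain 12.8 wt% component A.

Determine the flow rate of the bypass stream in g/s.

All 260.5×0.113 = 29.437 g/s of component A reaches U, so U = 29.437/0.128 = 229.97 g/s and vapour = 30.527 g/s.
The evaporator receives (1−α)·260.5 of feed at 0.528 component C and removes 0.631 of that component C:
0.631×0.528×(1−α)×260.5 = 30.527
(1−α) = 30.527/86.79 = 0.3517;  α = 0.6483.
Bypass flow = 0.6483×260.5 = 168.87 g/s.

168.9 g/s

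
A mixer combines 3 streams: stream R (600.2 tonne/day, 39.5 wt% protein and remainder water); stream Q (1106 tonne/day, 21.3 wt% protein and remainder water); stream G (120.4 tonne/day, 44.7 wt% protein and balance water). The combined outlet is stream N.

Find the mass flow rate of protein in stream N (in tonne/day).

526.5 tonne/day

protein out = protein in = 600.2×0.395 + 1106×0.213 + 120.4×0.447 = 526.48 tonne/day.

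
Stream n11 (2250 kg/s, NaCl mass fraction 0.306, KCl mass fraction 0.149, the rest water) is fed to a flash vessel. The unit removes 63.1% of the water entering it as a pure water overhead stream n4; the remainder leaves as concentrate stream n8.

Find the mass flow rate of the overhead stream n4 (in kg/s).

773.8 kg/s

water entering = 2250×0.545 = 1226.2 kg/s; overhead removed = 0.631×1226.2 = 773.76 kg/s.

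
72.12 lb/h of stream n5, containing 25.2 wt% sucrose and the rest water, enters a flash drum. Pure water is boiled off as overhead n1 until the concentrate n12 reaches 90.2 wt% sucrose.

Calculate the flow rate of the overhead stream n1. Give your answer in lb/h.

sucrose is conserved: 72.12×0.252 = 18.174 lb/h all reports to the concentrate.
Concentrate = 18.174/(target fraction) = 20.149 lb/h.
Overhead = 72.12 − 20.149 = 51.971 lb/h.

51.97 lb/h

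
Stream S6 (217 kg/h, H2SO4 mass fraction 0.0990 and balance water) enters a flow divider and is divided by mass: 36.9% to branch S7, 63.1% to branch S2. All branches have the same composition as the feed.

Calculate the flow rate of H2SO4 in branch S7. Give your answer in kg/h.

Branch S7 total = 0.369×217 = 80.073 kg/h.
H2SO4 in S7 = 0.099×80.073 = 7.9272 kg/h.

7.927 kg/h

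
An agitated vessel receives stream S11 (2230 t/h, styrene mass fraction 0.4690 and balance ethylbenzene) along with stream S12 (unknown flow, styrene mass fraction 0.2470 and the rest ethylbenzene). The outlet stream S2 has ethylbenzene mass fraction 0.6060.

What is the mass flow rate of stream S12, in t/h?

1138 t/h

Let S12 be the unknown flow. Total out = 2230 + S12.
ethylbenzene balance: 1184.1 + 0.753·S12 = 0.606·(2230 + S12)
(0.753 − 0.606)·S12 = 0.606×2230 − 1184.1 = 167.25
S12 = 167.25 / 0.147 = 1137.8 t/h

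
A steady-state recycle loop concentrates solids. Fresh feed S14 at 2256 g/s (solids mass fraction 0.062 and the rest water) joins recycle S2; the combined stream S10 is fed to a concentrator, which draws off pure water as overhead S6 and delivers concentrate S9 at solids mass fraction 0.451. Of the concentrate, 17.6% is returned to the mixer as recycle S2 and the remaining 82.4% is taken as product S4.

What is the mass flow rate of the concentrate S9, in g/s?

376.4 g/s

Overall solids balance (none leaves overhead): solids in fresh feed = solids in product, i.e. 2256×0.062 = (1−0.176)·S9·0.451.
S9 = 139.87/(0.451×0.824) = 376.38 g/s.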